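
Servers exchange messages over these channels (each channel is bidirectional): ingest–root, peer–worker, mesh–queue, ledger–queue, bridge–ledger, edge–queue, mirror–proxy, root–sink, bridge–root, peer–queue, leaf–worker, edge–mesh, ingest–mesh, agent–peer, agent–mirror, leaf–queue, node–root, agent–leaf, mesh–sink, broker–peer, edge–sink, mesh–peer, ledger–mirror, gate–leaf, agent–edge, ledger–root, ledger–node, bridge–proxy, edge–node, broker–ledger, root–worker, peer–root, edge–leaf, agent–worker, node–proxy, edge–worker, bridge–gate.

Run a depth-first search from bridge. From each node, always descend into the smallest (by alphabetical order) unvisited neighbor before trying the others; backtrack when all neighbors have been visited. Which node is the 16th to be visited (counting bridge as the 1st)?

Visit bridge
bridge → gate
gate → leaf
leaf → agent
agent → edge
edge → mesh
mesh → ingest
ingest → root
root → ledger
ledger → broker
broker → peer
peer → queue
peer → worker
ledger → mirror
mirror → proxy
proxy → node
root → sink

Visit order: bridge, gate, leaf, agent, edge, mesh, ingest, root, ledger, broker, peer, queue, worker, mirror, proxy, node, sink

node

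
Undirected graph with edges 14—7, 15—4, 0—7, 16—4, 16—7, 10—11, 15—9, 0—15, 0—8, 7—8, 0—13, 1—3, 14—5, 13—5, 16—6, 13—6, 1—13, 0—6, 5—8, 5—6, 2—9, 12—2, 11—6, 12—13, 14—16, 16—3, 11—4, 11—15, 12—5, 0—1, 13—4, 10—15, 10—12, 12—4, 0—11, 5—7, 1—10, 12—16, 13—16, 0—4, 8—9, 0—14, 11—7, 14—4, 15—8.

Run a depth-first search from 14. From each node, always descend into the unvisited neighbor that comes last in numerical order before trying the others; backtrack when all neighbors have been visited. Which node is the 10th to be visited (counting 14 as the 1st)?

9

Visit 14
14 → 16
16 → 13
13 → 12
12 → 10
10 → 15
15 → 11
11 → 7
7 → 8
8 → 9
9 → 2
8 → 5
5 → 6
6 → 0
0 → 4
0 → 1
1 → 3

Visit order: 14, 16, 13, 12, 10, 15, 11, 7, 8, 9, 2, 5, 6, 0, 4, 1, 3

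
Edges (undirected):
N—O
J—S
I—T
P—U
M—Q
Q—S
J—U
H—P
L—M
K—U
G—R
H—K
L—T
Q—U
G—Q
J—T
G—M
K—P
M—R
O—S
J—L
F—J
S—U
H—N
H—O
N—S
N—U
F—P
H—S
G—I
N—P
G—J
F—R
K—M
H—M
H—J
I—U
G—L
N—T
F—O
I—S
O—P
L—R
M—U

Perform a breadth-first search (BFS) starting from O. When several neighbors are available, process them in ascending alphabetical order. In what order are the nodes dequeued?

Visit O; enqueue F, H, N, P, S → queue [F, H, N, P, S]
Visit F; enqueue J, R → queue [H, N, P, S, J, R]
Visit H; enqueue K, M → queue [N, P, S, J, R, K, M]
Visit N; enqueue T, U → queue [P, S, J, R, K, M, T, U]
Visit P → queue [S, J, R, K, M, T, U]
Visit S; enqueue I, Q → queue [J, R, K, M, T, U, I, Q]
Visit J; enqueue G, L → queue [R, K, M, T, U, I, Q, G, L]
Visit R → queue [K, M, T, U, I, Q, G, L]
Visit K → queue [M, T, U, I, Q, G, L]
Visit M → queue [T, U, I, Q, G, L]
Visit T → queue [U, I, Q, G, L]
Visit U → queue [I, Q, G, L]
Visit I → queue [Q, G, L]
Visit Q → queue [G, L]
Visit G → queue [L]
Visit L → queue []

O F H N P S J R K M T U I Q G L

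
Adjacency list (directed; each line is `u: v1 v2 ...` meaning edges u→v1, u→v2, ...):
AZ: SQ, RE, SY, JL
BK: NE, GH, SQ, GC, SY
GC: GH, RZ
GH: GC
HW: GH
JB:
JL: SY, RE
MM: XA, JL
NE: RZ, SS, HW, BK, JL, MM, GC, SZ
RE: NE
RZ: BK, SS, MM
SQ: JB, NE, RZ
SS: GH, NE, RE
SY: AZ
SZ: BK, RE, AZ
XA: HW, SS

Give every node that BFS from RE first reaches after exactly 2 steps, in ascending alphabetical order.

Level 0: RE
Level 1: NE
Level 2: BK, GC, HW, JL, MM, RZ, SS, SZ
Level 3: AZ, GH, SQ, SY, XA
Level 4: JB

BK, GC, HW, JL, MM, RZ, SS, SZ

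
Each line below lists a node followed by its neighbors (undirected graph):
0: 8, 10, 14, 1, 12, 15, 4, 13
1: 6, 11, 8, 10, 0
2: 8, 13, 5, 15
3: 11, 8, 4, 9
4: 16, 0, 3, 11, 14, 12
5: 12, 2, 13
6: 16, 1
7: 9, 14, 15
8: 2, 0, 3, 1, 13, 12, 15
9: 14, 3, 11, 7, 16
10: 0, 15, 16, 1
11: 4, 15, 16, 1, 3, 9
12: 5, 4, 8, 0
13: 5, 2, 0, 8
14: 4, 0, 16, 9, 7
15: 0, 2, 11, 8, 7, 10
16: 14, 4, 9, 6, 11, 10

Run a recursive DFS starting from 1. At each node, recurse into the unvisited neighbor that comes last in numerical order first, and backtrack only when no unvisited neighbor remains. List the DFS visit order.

1 → 11 → 16 → 14 → 9 → 7 → 15 → 10 → 0 → 13 → 8 → 12 → 5 → 2 → 4 → 3 → 6

Visit 1
1 → 11
11 → 16
16 → 14
14 → 9
9 → 7
7 → 15
15 → 10
10 → 0
0 → 13
13 → 8
8 → 12
12 → 5
5 → 2
12 → 4
4 → 3
16 → 6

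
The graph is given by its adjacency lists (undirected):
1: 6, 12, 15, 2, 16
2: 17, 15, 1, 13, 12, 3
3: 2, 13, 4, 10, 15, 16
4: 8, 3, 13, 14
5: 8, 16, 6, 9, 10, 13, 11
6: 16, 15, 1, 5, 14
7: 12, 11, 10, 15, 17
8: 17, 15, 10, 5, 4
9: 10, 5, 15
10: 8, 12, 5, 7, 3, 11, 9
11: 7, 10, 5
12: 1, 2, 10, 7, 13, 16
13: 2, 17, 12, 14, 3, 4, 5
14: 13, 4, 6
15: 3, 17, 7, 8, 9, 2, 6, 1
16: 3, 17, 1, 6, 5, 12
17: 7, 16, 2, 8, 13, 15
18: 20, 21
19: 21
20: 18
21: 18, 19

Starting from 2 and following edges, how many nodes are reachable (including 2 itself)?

17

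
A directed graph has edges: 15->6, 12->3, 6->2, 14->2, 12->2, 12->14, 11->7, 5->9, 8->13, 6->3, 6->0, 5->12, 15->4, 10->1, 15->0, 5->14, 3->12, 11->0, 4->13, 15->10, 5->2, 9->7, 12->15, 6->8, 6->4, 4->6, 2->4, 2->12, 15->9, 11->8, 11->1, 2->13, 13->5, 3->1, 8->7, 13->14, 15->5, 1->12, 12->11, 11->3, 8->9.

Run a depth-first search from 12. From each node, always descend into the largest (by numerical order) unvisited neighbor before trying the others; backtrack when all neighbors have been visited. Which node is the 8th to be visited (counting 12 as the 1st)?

8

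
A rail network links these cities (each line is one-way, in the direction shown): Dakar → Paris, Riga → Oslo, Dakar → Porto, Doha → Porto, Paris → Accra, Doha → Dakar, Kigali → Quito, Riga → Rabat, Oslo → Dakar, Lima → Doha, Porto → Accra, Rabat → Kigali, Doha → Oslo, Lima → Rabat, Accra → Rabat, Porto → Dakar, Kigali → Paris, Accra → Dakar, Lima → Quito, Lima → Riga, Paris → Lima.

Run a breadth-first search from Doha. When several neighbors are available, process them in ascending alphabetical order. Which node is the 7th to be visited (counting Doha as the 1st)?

Visit Doha; enqueue Dakar, Oslo, Porto → queue [Dakar, Oslo, Porto]
Visit Dakar; enqueue Paris → queue [Oslo, Porto, Paris]
Visit Oslo → queue [Porto, Paris]
Visit Porto; enqueue Accra → queue [Paris, Accra]
Visit Paris; enqueue Lima → queue [Accra, Lima]
Visit Accra; enqueue Rabat → queue [Lima, Rabat]
Visit Lima; enqueue Quito, Riga → queue [Rabat, Quito, Riga]
Visit Rabat; enqueue Kigali → queue [Quito, Riga, Kigali]
Visit Quito → queue [Riga, Kigali]
Visit Riga → queue [Kigali]
Visit Kigali → queue []

Visit order: Doha, Dakar, Oslo, Porto, Paris, Accra, Lima, Rabat, Quito, Riga, Kigali

Lima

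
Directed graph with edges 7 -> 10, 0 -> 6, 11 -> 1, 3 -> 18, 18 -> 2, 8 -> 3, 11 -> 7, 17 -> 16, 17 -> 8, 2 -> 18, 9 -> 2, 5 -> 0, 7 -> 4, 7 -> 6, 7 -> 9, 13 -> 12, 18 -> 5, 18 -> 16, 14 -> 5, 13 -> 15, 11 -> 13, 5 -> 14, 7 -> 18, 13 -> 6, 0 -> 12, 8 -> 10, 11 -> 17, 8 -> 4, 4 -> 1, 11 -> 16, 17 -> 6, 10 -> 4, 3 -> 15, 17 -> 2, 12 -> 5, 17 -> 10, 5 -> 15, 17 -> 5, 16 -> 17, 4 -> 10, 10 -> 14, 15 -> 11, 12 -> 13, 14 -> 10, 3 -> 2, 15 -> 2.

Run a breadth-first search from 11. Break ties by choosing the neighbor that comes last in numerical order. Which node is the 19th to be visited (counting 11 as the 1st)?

Visit 11; enqueue 17, 16, 13, 7, 1 → queue [17, 16, 13, 7, 1]
Visit 17; enqueue 10, 8, 6, 5, 2 → queue [16, 13, 7, 1, 10, 8, 6, 5, 2]
Visit 16 → queue [13, 7, 1, 10, 8, 6, 5, 2]
Visit 13; enqueue 15, 12 → queue [7, 1, 10, 8, 6, 5, 2, 15, 12]
Visit 7; enqueue 18, 9, 4 → queue [1, 10, 8, 6, 5, 2, 15, 12, 18, 9, 4]
Visit 1 → queue [10, 8, 6, 5, 2, 15, 12, 18, 9, 4]
Visit 10; enqueue 14 → queue [8, 6, 5, 2, 15, 12, 18, 9, 4, 14]
Visit 8; enqueue 3 → queue [6, 5, 2, 15, 12, 18, 9, 4, 14, 3]
Visit 6 → queue [5, 2, 15, 12, 18, 9, 4, 14, 3]
Visit 5; enqueue 0 → queue [2, 15, 12, 18, 9, 4, 14, 3, 0]
Visit 2 → queue [15, 12, 18, 9, 4, 14, 3, 0]
Visit 15 → queue [12, 18, 9, 4, 14, 3, 0]
Visit 12 → queue [18, 9, 4, 14, 3, 0]
Visit 18 → queue [9, 4, 14, 3, 0]
Visit 9 → queue [4, 14, 3, 0]
Visit 4 → queue [14, 3, 0]
Visit 14 → queue [3, 0]
Visit 3 → queue [0]
Visit 0 → queue []

Visit order: 11, 17, 16, 13, 7, 1, 10, 8, 6, 5, 2, 15, 12, 18, 9, 4, 14, 3, 0

0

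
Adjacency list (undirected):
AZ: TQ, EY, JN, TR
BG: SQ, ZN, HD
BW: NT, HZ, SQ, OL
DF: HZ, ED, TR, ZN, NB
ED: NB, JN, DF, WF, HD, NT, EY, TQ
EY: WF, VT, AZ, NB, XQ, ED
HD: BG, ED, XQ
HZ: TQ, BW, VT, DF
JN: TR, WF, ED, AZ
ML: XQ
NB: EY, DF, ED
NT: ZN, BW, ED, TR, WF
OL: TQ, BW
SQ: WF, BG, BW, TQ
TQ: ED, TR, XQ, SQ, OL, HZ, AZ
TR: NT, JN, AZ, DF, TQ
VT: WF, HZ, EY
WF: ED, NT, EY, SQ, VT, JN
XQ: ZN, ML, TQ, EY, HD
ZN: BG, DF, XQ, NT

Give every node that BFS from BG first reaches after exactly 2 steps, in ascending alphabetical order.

BW, DF, ED, NT, TQ, WF, XQ

Level 0: BG
Level 1: HD, SQ, ZN
Level 2: BW, DF, ED, NT, TQ, WF, XQ
Level 3: AZ, EY, HZ, JN, ML, NB, OL, TR, VT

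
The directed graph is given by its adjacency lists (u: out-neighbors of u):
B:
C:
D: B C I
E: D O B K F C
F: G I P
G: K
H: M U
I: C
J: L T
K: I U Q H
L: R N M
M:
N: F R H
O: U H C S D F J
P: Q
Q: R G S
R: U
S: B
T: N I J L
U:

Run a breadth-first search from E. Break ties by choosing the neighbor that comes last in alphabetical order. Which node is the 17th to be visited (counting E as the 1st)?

Visit E; enqueue O, K, F, D, C, B → queue [O, K, F, D, C, B]
Visit O; enqueue U, S, J, H → queue [K, F, D, C, B, U, S, J, H]
Visit K; enqueue Q, I → queue [F, D, C, B, U, S, J, H, Q, I]
Visit F; enqueue P, G → queue [D, C, B, U, S, J, H, Q, I, P, G]
Visit D → queue [C, B, U, S, J, H, Q, I, P, G]
Visit C → queue [B, U, S, J, H, Q, I, P, G]
Visit B → queue [U, S, J, H, Q, I, P, G]
Visit U → queue [S, J, H, Q, I, P, G]
Visit S → queue [J, H, Q, I, P, G]
Visit J; enqueue T, L → queue [H, Q, I, P, G, T, L]
Visit H; enqueue M → queue [Q, I, P, G, T, L, M]
Visit Q; enqueue R → queue [I, P, G, T, L, M, R]
Visit I → queue [P, G, T, L, M, R]
Visit P → queue [G, T, L, M, R]
Visit G → queue [T, L, M, R]
Visit T; enqueue N → queue [L, M, R, N]
Visit L → queue [M, R, N]
Visit M → queue [R, N]
Visit R → queue [N]
Visit N → queue []

Visit order: E, O, K, F, D, C, B, U, S, J, H, Q, I, P, G, T, L, M, R, N

L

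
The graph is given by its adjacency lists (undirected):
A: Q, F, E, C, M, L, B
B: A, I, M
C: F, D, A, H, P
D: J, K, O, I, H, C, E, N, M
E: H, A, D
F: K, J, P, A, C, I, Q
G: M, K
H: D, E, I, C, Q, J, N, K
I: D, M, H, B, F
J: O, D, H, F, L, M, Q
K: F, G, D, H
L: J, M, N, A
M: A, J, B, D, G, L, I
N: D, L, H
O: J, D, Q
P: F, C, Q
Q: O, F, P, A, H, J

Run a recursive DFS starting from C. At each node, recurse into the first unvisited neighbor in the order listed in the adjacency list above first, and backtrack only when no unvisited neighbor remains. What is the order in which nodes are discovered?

Visit C
C → F
F → K
K → G
G → M
M → A
A → Q
Q → O
O → J
J → D
D → I
I → H
H → E
H → N
N → L
I → B
Q → P

C -> F -> K -> G -> M -> A -> Q -> O -> J -> D -> I -> H -> E -> N -> L -> B -> P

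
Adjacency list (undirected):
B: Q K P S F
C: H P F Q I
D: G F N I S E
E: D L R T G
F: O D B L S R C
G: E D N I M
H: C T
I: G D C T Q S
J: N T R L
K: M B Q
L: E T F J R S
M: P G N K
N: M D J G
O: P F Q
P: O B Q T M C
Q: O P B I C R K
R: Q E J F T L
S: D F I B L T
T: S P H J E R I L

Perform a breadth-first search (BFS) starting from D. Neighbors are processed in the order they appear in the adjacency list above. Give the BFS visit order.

D → G → F → N → I → S → E → M → O → B → L → R → C → J → T → Q → P → K → H

Visit D; enqueue G, F, N, I, S, E → queue [G, F, N, I, S, E]
Visit G; enqueue M → queue [F, N, I, S, E, M]
Visit F; enqueue O, B, L, R, C → queue [N, I, S, E, M, O, B, L, R, C]
Visit N; enqueue J → queue [I, S, E, M, O, B, L, R, C, J]
Visit I; enqueue T, Q → queue [S, E, M, O, B, L, R, C, J, T, Q]
Visit S → queue [E, M, O, B, L, R, C, J, T, Q]
Visit E → queue [M, O, B, L, R, C, J, T, Q]
Visit M; enqueue P, K → queue [O, B, L, R, C, J, T, Q, P, K]
Visit O → queue [B, L, R, C, J, T, Q, P, K]
Visit B → queue [L, R, C, J, T, Q, P, K]
Visit L → queue [R, C, J, T, Q, P, K]
Visit R → queue [C, J, T, Q, P, K]
Visit C; enqueue H → queue [J, T, Q, P, K, H]
Visit J → queue [T, Q, P, K, H]
Visit T → queue [Q, P, K, H]
Visit Q → queue [P, K, H]
Visit P → queue [K, H]
Visit K → queue [H]
Visit H → queue []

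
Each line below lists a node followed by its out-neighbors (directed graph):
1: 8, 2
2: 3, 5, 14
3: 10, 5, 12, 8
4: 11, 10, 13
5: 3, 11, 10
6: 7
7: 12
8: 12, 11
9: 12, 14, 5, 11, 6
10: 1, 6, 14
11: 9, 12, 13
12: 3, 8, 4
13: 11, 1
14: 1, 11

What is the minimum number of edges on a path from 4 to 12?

2

Level 0: 4
Level 1: 10, 11, 13
Level 2: 1, 6, 9, 12, 14
Level 3: 2, 3, 5, 7, 8
12 first appears at level 2.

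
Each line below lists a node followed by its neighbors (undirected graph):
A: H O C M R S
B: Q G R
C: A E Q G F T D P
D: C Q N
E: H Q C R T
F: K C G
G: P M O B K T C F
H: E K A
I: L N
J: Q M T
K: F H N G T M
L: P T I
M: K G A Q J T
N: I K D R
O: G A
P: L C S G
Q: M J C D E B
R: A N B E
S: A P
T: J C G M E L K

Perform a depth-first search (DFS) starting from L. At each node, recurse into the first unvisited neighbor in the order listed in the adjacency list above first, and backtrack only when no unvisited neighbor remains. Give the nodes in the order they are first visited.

Visit L
L → P
P → C
C → A
A → H
H → E
E → Q
Q → M
M → K
K → F
F → G
G → O
G → B
B → R
R → N
N → I
N → D
G → T
T → J
A → S

L → P → C → A → H → E → Q → M → K → F → G → O → B → R → N → I → D → T → J → S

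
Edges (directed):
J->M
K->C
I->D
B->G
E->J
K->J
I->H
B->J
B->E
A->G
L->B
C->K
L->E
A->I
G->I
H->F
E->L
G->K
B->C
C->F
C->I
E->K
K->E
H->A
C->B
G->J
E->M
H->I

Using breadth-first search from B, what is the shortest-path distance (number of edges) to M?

2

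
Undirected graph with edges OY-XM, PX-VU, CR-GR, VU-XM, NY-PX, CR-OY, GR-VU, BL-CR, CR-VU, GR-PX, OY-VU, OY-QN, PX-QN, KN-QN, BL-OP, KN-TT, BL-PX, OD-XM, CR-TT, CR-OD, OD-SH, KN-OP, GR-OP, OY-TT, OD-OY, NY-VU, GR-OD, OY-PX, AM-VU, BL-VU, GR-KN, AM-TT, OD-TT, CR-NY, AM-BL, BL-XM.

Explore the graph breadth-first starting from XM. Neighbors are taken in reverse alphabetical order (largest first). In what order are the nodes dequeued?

XM, VU, OY, OD, BL, PX, NY, GR, CR, AM, TT, QN, SH, OP, KN

Visit XM; enqueue VU, OY, OD, BL → queue [VU, OY, OD, BL]
Visit VU; enqueue PX, NY, GR, CR, AM → queue [OY, OD, BL, PX, NY, GR, CR, AM]
Visit OY; enqueue TT, QN → queue [OD, BL, PX, NY, GR, CR, AM, TT, QN]
Visit OD; enqueue SH → queue [BL, PX, NY, GR, CR, AM, TT, QN, SH]
Visit BL; enqueue OP → queue [PX, NY, GR, CR, AM, TT, QN, SH, OP]
Visit PX → queue [NY, GR, CR, AM, TT, QN, SH, OP]
Visit NY → queue [GR, CR, AM, TT, QN, SH, OP]
Visit GR; enqueue KN → queue [CR, AM, TT, QN, SH, OP, KN]
Visit CR → queue [AM, TT, QN, SH, OP, KN]
Visit AM → queue [TT, QN, SH, OP, KN]
Visit TT → queue [QN, SH, OP, KN]
Visit QN → queue [SH, OP, KN]
Visit SH → queue [OP, KN]
Visit OP → queue [KN]
Visit KN → queue []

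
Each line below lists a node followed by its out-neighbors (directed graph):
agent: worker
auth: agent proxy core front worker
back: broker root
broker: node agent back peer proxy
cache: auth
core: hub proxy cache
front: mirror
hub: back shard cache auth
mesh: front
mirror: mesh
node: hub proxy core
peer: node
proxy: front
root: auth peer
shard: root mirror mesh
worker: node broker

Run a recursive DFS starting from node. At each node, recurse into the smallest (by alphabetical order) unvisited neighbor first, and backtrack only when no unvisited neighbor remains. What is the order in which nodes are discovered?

node, core, cache, auth, agent, worker, broker, back, root, peer, proxy, front, mirror, mesh, hub, shard

Visit node
node → core
core → cache
cache → auth
auth → agent
agent → worker
worker → broker
broker → back
back → root
root → peer
broker → proxy
proxy → front
front → mirror
mirror → mesh
core → hub
hub → shard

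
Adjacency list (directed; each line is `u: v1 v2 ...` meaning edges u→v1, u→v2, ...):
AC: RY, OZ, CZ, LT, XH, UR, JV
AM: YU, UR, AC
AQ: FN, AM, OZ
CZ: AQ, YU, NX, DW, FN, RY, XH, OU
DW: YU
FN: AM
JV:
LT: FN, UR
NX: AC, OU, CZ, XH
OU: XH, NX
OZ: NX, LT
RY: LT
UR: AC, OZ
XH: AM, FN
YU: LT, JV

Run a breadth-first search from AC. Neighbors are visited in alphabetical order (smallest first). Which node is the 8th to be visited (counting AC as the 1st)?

XH

Visit AC; enqueue CZ, JV, LT, OZ, RY, UR, XH → queue [CZ, JV, LT, OZ, RY, UR, XH]
Visit CZ; enqueue AQ, DW, FN, NX, OU, YU → queue [JV, LT, OZ, RY, UR, XH, AQ, DW, FN, NX, OU, YU]
Visit JV → queue [LT, OZ, RY, UR, XH, AQ, DW, FN, NX, OU, YU]
Visit LT → queue [OZ, RY, UR, XH, AQ, DW, FN, NX, OU, YU]
Visit OZ → queue [RY, UR, XH, AQ, DW, FN, NX, OU, YU]
Visit RY → queue [UR, XH, AQ, DW, FN, NX, OU, YU]
Visit UR → queue [XH, AQ, DW, FN, NX, OU, YU]
Visit XH; enqueue AM → queue [AQ, DW, FN, NX, OU, YU, AM]
Visit AQ → queue [DW, FN, NX, OU, YU, AM]
Visit DW → queue [FN, NX, OU, YU, AM]
Visit FN → queue [NX, OU, YU, AM]
Visit NX → queue [OU, YU, AM]
Visit OU → queue [YU, AM]
Visit YU → queue [AM]
Visit AM → queue []

Visit order: AC, CZ, JV, LT, OZ, RY, UR, XH, AQ, DW, FN, NX, OU, YU, AM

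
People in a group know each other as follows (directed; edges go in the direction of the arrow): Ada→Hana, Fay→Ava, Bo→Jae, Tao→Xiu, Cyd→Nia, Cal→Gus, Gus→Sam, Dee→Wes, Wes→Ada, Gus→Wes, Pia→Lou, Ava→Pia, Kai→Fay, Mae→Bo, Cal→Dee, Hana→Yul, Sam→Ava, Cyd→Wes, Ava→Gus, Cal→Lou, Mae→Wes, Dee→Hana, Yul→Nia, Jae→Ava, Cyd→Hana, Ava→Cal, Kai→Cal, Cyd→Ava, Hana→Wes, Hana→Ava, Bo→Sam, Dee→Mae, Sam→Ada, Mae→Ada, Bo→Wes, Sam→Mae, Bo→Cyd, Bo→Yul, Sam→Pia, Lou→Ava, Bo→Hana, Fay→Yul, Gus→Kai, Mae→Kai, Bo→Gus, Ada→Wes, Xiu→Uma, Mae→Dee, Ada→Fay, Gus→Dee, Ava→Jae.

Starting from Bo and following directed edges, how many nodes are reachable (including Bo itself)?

18

BFS from Bo visits: Bo, Yul, Wes, Sam, Jae, Hana, Gus, Cyd, Nia, Ada, Pia, Mae, Ava, Kai, Dee, Fay, Lou, Cal
Reachable nodes: 18 of 21 total.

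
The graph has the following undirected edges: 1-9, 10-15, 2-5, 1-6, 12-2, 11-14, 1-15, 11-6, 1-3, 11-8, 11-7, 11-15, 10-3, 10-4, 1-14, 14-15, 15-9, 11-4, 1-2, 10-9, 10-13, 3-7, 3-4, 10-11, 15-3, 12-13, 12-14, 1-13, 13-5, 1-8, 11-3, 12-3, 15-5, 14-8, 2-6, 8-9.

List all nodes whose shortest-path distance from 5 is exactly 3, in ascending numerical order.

4, 7, 8

Level 0: 5
Level 1: 2, 13, 15
Level 2: 1, 3, 6, 9, 10, 11, 12, 14
Level 3: 4, 7, 8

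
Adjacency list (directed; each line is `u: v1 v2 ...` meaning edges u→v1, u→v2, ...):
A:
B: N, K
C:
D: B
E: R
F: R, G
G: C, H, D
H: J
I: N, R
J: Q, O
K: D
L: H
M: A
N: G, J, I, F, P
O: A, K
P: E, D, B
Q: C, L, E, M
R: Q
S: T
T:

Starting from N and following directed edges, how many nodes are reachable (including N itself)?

BFS from N visits: N, P, J, I, G, F, E, D, B, Q, O, R, H, C, K, M, L, A
Reachable nodes: 18 of 20 total.

18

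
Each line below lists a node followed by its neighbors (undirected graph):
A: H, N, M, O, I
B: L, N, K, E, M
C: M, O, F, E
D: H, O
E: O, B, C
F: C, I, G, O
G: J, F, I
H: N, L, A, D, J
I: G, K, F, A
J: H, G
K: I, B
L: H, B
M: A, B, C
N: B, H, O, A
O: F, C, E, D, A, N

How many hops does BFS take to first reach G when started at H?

Level 0: H
Level 1: A, D, J, L, N
Level 2: B, G, I, M, O
Level 3: C, E, F, K
G first appears at level 2.

2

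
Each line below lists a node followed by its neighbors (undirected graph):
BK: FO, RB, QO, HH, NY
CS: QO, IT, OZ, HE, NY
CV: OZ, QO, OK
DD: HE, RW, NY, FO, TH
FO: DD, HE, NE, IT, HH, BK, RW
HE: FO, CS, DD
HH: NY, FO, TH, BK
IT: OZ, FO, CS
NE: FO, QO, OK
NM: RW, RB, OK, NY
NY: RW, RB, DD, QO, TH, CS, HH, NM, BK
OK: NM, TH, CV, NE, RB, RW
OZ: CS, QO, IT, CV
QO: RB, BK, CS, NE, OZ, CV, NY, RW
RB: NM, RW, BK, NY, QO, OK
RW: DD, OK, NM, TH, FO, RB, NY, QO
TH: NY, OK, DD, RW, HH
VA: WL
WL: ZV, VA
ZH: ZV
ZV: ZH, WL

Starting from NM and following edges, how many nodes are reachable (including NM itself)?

17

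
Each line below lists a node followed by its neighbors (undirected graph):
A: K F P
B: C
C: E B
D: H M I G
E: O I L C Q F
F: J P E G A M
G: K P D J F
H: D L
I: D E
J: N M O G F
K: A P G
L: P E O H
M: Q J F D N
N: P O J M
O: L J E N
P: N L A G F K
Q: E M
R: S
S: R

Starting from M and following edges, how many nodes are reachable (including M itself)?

BFS from M visits: M, Q, J, F, D, N, E, O, G, P, A, H, I, L, C, K, B
Reachable nodes: 17 of 19 total.

17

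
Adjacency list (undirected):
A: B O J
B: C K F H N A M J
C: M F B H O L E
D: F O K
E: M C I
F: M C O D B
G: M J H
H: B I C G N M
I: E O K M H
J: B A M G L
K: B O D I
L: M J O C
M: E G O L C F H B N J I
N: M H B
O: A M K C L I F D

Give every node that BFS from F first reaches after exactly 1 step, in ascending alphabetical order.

B, C, D, M, O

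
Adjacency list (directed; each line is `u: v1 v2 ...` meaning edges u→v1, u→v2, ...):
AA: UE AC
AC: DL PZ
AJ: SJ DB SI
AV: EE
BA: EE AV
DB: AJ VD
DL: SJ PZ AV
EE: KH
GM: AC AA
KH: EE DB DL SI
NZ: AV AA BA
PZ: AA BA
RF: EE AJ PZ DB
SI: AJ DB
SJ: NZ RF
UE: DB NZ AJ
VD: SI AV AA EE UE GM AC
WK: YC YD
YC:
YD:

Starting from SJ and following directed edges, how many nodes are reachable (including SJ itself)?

BFS from SJ visits: SJ, NZ, RF, AA, AV, BA, AJ, DB, EE, PZ, AC, UE, SI, VD, KH, DL, GM
Reachable nodes: 17 of 20 total.

17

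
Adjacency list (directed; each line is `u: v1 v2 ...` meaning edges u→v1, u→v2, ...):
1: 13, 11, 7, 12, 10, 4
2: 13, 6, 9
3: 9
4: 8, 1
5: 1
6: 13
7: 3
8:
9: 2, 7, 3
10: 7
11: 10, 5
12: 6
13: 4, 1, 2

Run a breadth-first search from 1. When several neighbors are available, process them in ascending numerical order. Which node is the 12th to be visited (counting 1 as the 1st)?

2

Visit 1; enqueue 4, 7, 10, 11, 12, 13 → queue [4, 7, 10, 11, 12, 13]
Visit 4; enqueue 8 → queue [7, 10, 11, 12, 13, 8]
Visit 7; enqueue 3 → queue [10, 11, 12, 13, 8, 3]
Visit 10 → queue [11, 12, 13, 8, 3]
Visit 11; enqueue 5 → queue [12, 13, 8, 3, 5]
Visit 12; enqueue 6 → queue [13, 8, 3, 5, 6]
Visit 13; enqueue 2 → queue [8, 3, 5, 6, 2]
Visit 8 → queue [3, 5, 6, 2]
Visit 3; enqueue 9 → queue [5, 6, 2, 9]
Visit 5 → queue [6, 2, 9]
Visit 6 → queue [2, 9]
Visit 2 → queue [9]
Visit 9 → queue []

Visit order: 1, 4, 7, 10, 11, 12, 13, 8, 3, 5, 6, 2, 9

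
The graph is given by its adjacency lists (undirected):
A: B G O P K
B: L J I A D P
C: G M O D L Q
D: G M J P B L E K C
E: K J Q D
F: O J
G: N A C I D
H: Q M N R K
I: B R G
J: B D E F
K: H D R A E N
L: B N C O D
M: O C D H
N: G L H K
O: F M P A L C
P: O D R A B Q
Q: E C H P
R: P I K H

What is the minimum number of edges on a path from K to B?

2

Level 0: K
Level 1: A, D, E, H, N, R
Level 2: B, C, G, I, J, L, M, O, P, Q
Level 3: F
B first appears at level 2.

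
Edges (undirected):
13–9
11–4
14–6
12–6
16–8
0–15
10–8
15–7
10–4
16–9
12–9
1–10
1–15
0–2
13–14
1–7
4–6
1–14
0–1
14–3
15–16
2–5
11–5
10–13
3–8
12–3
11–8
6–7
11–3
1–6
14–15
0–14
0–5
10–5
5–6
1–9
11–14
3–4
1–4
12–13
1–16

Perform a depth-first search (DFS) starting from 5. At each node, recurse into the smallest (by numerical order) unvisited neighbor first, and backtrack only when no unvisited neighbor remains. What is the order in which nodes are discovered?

Visit 5
5 → 0
0 → 1
1 → 4
4 → 3
3 → 8
8 → 10
10 → 13
13 → 9
9 → 12
12 → 6
6 → 7
7 → 15
15 → 14
14 → 11
15 → 16
0 → 2

5, 0, 1, 4, 3, 8, 10, 13, 9, 12, 6, 7, 15, 14, 11, 16, 2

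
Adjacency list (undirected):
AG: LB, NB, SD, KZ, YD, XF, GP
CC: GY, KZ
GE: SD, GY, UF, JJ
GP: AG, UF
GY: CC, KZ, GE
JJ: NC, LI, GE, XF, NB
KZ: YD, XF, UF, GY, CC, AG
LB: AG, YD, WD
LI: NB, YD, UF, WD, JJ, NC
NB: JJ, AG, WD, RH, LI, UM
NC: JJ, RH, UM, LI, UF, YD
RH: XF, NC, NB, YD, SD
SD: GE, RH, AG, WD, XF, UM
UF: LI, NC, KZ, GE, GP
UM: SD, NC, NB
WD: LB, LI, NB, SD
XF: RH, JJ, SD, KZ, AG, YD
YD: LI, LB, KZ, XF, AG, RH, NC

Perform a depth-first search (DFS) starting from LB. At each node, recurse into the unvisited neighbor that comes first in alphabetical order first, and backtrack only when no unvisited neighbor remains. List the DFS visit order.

LB, AG, GP, UF, GE, GY, CC, KZ, XF, JJ, LI, NB, RH, NC, UM, SD, WD, YD

Visit LB
LB → AG
AG → GP
GP → UF
UF → GE
GE → GY
GY → CC
CC → KZ
KZ → XF
XF → JJ
JJ → LI
LI → NB
NB → RH
RH → NC
NC → UM
UM → SD
SD → WD
NC → YD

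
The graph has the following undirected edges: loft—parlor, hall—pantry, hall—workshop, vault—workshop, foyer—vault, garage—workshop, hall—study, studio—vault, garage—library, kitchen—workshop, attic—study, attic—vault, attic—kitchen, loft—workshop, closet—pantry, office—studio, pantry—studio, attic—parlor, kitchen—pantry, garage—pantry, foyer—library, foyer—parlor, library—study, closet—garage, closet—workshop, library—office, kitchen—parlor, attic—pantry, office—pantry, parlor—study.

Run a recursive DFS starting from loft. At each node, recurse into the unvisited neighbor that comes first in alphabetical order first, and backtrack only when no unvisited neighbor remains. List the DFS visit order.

loft parlor attic kitchen pantry closet garage library foyer vault studio office workshop hall study

Visit loft
loft → parlor
parlor → attic
attic → kitchen
kitchen → pantry
pantry → closet
closet → garage
garage → library
library → foyer
foyer → vault
vault → studio
studio → office
vault → workshop
workshop → hall
hall → study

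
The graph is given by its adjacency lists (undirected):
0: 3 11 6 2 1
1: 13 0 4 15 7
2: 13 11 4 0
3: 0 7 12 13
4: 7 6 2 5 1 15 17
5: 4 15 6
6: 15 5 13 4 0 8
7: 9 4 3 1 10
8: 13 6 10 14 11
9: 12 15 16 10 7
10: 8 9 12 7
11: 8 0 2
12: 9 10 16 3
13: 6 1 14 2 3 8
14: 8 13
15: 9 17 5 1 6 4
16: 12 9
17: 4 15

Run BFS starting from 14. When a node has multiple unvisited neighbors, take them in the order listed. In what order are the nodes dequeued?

14 → 8 → 13 → 6 → 10 → 11 → 1 → 2 → 3 → 15 → 5 → 4 → 0 → 9 → 12 → 7 → 17 → 16

Visit 14; enqueue 8, 13 → queue [8, 13]
Visit 8; enqueue 6, 10, 11 → queue [13, 6, 10, 11]
Visit 13; enqueue 1, 2, 3 → queue [6, 10, 11, 1, 2, 3]
Visit 6; enqueue 15, 5, 4, 0 → queue [10, 11, 1, 2, 3, 15, 5, 4, 0]
Visit 10; enqueue 9, 12, 7 → queue [11, 1, 2, 3, 15, 5, 4, 0, 9, 12, 7]
Visit 11 → queue [1, 2, 3, 15, 5, 4, 0, 9, 12, 7]
Visit 1 → queue [2, 3, 15, 5, 4, 0, 9, 12, 7]
Visit 2 → queue [3, 15, 5, 4, 0, 9, 12, 7]
Visit 3 → queue [15, 5, 4, 0, 9, 12, 7]
Visit 15; enqueue 17 → queue [5, 4, 0, 9, 12, 7, 17]
Visit 5 → queue [4, 0, 9, 12, 7, 17]
Visit 4 → queue [0, 9, 12, 7, 17]
Visit 0 → queue [9, 12, 7, 17]
Visit 9; enqueue 16 → queue [12, 7, 17, 16]
Visit 12 → queue [7, 17, 16]
Visit 7 → queue [17, 16]
Visit 17 → queue [16]
Visit 16 → queue []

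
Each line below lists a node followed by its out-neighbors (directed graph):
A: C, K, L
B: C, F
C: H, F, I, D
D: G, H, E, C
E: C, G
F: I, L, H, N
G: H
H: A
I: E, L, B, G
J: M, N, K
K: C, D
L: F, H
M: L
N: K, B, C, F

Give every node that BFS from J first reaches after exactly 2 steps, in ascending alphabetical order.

Level 0: J
Level 1: K, M, N
Level 2: B, C, D, F, L
Level 3: E, G, H, I
Level 4: A

B, C, D, F, L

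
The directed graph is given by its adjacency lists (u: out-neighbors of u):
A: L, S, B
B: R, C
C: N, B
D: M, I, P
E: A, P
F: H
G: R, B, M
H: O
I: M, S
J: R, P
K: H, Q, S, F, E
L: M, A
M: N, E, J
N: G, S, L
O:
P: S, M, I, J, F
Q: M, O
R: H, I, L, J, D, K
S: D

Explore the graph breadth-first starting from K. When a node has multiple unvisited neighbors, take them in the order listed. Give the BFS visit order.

Visit K; enqueue H, Q, S, F, E → queue [H, Q, S, F, E]
Visit H; enqueue O → queue [Q, S, F, E, O]
Visit Q; enqueue M → queue [S, F, E, O, M]
Visit S; enqueue D → queue [F, E, O, M, D]
Visit F → queue [E, O, M, D]
Visit E; enqueue A, P → queue [O, M, D, A, P]
Visit O → queue [M, D, A, P]
Visit M; enqueue N, J → queue [D, A, P, N, J]
Visit D; enqueue I → queue [A, P, N, J, I]
Visit A; enqueue L, B → queue [P, N, J, I, L, B]
Visit P → queue [N, J, I, L, B]
Visit N; enqueue G → queue [J, I, L, B, G]
Visit J; enqueue R → queue [I, L, B, G, R]
Visit I → queue [L, B, G, R]
Visit L → queue [B, G, R]
Visit B; enqueue C → queue [G, R, C]
Visit G → queue [R, C]
Visit R → queue [C]
Visit C → queue []

K -> H -> Q -> S -> F -> E -> O -> M -> D -> A -> P -> N -> J -> I -> L -> B -> G -> R -> C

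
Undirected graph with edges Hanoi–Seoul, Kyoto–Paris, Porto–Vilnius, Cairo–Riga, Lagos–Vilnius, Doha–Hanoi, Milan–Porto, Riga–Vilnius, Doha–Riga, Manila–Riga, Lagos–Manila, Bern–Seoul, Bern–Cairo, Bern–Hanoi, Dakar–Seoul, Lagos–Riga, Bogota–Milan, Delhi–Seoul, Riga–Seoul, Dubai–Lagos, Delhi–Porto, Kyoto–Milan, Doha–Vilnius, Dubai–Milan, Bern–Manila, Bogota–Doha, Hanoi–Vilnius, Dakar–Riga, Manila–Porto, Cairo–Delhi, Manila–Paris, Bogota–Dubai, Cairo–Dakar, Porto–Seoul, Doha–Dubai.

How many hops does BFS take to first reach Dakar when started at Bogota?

Level 0: Bogota
Level 1: Doha, Dubai, Milan
Level 2: Hanoi, Kyoto, Lagos, Porto, Riga, Vilnius
Level 3: Bern, Cairo, Dakar, Delhi, Manila, Paris, Seoul
Dakar first appears at level 3.

3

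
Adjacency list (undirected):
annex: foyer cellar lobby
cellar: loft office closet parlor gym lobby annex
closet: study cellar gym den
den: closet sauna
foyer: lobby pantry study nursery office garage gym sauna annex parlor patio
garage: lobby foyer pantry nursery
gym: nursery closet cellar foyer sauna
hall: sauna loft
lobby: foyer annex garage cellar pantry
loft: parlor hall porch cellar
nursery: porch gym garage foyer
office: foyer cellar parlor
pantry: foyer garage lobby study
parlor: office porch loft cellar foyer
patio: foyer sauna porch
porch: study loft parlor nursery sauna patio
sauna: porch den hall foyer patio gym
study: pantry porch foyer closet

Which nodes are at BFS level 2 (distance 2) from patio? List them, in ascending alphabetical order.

annex, den, garage, gym, hall, lobby, loft, nursery, office, pantry, parlor, study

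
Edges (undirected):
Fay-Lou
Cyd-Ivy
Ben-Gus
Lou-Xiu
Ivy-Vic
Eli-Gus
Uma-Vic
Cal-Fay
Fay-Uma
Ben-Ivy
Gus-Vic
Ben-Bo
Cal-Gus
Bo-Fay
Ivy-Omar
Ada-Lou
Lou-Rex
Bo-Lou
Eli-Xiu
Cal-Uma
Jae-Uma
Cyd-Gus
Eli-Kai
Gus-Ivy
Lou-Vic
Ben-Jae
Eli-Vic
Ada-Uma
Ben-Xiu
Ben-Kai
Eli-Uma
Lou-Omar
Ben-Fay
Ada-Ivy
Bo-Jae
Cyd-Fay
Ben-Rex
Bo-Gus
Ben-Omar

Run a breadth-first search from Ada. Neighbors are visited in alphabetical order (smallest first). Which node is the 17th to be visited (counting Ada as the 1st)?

Kai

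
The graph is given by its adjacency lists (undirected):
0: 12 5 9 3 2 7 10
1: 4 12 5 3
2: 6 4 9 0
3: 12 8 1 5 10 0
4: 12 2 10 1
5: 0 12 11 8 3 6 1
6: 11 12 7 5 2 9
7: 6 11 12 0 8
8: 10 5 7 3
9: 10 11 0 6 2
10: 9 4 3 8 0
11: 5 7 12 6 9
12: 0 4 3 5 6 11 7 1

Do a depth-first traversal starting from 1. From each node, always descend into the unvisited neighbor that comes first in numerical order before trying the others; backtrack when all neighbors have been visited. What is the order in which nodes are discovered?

Visit 1
1 → 3
3 → 0
0 → 2
2 → 4
4 → 10
10 → 8
8 → 5
5 → 6
6 → 7
7 → 11
11 → 9
11 → 12

1, 3, 0, 2, 4, 10, 8, 5, 6, 7, 11, 9, 12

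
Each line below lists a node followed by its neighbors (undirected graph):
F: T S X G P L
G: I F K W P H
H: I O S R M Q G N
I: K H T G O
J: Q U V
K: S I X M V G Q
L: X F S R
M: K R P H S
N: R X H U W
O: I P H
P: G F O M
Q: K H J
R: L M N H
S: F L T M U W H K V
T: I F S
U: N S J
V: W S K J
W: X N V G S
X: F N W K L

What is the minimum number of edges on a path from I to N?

2

Level 0: I
Level 1: G, H, K, O, T
Level 2: F, M, N, P, Q, R, S, V, W, X
Level 3: J, L, U
N first appears at level 2.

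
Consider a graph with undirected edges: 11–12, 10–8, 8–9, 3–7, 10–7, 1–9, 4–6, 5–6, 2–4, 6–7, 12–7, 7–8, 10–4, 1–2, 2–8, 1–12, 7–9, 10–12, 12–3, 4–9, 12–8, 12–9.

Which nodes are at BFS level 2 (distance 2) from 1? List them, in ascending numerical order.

Level 0: 1
Level 1: 2, 9, 12
Level 2: 3, 4, 7, 8, 10, 11
Level 3: 6
Level 4: 5

3, 4, 7, 8, 10, 11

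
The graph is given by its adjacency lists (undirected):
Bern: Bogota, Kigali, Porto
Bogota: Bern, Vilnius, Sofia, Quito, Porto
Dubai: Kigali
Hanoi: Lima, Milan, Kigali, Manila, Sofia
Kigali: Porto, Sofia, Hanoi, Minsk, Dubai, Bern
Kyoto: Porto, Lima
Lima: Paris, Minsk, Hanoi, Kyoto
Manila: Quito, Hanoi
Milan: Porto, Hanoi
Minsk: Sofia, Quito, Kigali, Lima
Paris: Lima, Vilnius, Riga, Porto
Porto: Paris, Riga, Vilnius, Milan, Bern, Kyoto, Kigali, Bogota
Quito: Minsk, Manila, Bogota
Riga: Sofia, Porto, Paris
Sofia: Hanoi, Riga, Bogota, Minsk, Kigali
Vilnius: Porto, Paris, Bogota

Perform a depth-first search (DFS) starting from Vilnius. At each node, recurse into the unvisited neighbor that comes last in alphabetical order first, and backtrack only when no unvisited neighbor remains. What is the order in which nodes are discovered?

Vilnius, Porto, Riga, Sofia, Minsk, Quito, Manila, Hanoi, Milan, Lima, Paris, Kyoto, Kigali, Dubai, Bern, Bogota

Visit Vilnius
Vilnius → Porto
Porto → Riga
Riga → Sofia
Sofia → Minsk
Minsk → Quito
Quito → Manila
Manila → Hanoi
Hanoi → Milan
Hanoi → Lima
Lima → Paris
Lima → Kyoto
Hanoi → Kigali
Kigali → Dubai
Kigali → Bern
Bern → Bogota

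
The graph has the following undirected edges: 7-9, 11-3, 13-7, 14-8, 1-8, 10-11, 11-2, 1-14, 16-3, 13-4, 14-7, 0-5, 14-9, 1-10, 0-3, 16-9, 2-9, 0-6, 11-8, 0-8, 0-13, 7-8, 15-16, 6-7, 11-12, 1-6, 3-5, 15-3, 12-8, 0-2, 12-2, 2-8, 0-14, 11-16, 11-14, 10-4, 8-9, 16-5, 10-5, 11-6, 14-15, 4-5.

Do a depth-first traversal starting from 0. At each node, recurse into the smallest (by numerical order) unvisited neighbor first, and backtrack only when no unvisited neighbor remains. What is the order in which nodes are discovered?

Visit 0
0 → 2
2 → 8
8 → 1
1 → 6
6 → 7
7 → 9
9 → 14
14 → 11
11 → 3
3 → 5
5 → 4
4 → 10
4 → 13
5 → 16
16 → 15
11 → 12

0 -> 2 -> 8 -> 1 -> 6 -> 7 -> 9 -> 14 -> 11 -> 3 -> 5 -> 4 -> 10 -> 13 -> 16 -> 15 -> 12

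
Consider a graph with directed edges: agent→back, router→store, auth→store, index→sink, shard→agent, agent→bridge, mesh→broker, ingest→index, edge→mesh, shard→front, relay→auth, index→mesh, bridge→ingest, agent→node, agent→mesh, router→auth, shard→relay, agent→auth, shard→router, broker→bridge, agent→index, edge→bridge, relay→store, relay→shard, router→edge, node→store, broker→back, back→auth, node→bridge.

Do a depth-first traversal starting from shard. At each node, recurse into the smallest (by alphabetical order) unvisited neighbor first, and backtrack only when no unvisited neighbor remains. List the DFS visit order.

Visit shard
shard → agent
agent → auth
auth → store
agent → back
agent → bridge
bridge → ingest
ingest → index
index → mesh
mesh → broker
index → sink
agent → node
shard → front
shard → relay
shard → router
router → edge

shard → agent → auth → store → back → bridge → ingest → index → mesh → broker → sink → node → front → relay → router → edge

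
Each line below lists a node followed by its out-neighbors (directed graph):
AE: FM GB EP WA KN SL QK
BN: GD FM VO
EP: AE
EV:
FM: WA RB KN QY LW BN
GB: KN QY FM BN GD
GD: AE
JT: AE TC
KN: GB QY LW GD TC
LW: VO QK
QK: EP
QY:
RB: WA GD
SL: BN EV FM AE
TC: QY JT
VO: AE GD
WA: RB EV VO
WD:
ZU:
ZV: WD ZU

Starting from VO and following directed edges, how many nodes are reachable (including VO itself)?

BFS from VO visits: VO, AE, GD, FM, GB, EP, WA, KN, SL, QK, RB, QY, LW, BN, EV, TC, JT
Reachable nodes: 17 of 20 total.

17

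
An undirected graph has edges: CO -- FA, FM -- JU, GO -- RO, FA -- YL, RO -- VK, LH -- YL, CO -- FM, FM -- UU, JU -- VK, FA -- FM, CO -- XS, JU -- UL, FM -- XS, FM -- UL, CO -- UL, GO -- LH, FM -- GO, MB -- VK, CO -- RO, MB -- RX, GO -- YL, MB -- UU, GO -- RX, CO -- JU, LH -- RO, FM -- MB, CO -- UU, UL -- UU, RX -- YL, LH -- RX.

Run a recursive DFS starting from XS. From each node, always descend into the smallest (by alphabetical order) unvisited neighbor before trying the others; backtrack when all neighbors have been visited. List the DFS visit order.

Visit XS
XS → CO
CO → FA
FA → FM
FM → GO
GO → LH
LH → RO
RO → VK
VK → JU
JU → UL
UL → UU
UU → MB
MB → RX
RX → YL

XS, CO, FA, FM, GO, LH, RO, VK, JU, UL, UU, MB, RX, YL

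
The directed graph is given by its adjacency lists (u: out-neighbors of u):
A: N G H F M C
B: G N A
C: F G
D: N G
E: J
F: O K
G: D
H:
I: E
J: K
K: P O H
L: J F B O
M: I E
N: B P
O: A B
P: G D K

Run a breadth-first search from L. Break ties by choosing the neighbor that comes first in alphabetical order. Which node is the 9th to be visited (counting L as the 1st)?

K

Visit L; enqueue B, F, J, O → queue [B, F, J, O]
Visit B; enqueue A, G, N → queue [F, J, O, A, G, N]
Visit F; enqueue K → queue [J, O, A, G, N, K]
Visit J → queue [O, A, G, N, K]
Visit O → queue [A, G, N, K]
Visit A; enqueue C, H, M → queue [G, N, K, C, H, M]
Visit G; enqueue D → queue [N, K, C, H, M, D]
Visit N; enqueue P → queue [K, C, H, M, D, P]
Visit K → queue [C, H, M, D, P]
Visit C → queue [H, M, D, P]
Visit H → queue [M, D, P]
Visit M; enqueue E, I → queue [D, P, E, I]
Visit D → queue [P, E, I]
Visit P → queue [E, I]
Visit E → queue [I]
Visit I → queue []

Visit order: L, B, F, J, O, A, G, N, K, C, H, M, D, P, E, I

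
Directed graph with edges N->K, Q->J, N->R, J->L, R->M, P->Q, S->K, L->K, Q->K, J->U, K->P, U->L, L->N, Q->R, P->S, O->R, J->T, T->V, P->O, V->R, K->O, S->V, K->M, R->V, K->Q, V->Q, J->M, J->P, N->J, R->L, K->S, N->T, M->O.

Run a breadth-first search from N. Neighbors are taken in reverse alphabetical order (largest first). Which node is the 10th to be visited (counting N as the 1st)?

Q

Visit N; enqueue T, R, K, J → queue [T, R, K, J]
Visit T; enqueue V → queue [R, K, J, V]
Visit R; enqueue M, L → queue [K, J, V, M, L]
Visit K; enqueue S, Q, P, O → queue [J, V, M, L, S, Q, P, O]
Visit J; enqueue U → queue [V, M, L, S, Q, P, O, U]
Visit V → queue [M, L, S, Q, P, O, U]
Visit M → queue [L, S, Q, P, O, U]
Visit L → queue [S, Q, P, O, U]
Visit S → queue [Q, P, O, U]
Visit Q → queue [P, O, U]
Visit P → queue [O, U]
Visit O → queue [U]
Visit U → queue []

Visit order: N, T, R, K, J, V, M, L, S, Q, P, O, U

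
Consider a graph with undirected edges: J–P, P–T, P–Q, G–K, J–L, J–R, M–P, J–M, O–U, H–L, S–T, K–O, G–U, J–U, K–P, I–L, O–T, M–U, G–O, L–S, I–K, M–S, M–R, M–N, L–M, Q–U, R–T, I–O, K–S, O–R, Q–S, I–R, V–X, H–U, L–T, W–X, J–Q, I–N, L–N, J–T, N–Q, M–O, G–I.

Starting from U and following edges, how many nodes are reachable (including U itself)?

BFS from U visits: U, G, H, J, M, O, Q, I, K, L, P, R, T, N, S
Reachable nodes: 15 of 18 total.

15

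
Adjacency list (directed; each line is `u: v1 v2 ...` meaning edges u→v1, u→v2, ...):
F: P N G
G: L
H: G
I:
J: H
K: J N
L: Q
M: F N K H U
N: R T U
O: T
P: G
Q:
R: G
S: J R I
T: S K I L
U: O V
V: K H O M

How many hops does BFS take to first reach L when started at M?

Level 0: M
Level 1: F, H, K, N, U
Level 2: G, J, O, P, R, T, V
Level 3: I, L, S
Level 4: Q
L first appears at level 3.

3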